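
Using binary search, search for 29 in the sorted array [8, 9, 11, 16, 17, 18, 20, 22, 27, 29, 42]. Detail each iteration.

Binary search for 29 in [8, 9, 11, 16, 17, 18, 20, 22, 27, 29, 42]:

lo=0, hi=10, mid=5, arr[mid]=18 -> 18 < 29, search right half
lo=6, hi=10, mid=8, arr[mid]=27 -> 27 < 29, search right half
lo=9, hi=10, mid=9, arr[mid]=29 -> Found target at index 9!

Binary search finds 29 at index 9 after 3 comparisons. The search repeatedly halves the search space by comparing with the middle element.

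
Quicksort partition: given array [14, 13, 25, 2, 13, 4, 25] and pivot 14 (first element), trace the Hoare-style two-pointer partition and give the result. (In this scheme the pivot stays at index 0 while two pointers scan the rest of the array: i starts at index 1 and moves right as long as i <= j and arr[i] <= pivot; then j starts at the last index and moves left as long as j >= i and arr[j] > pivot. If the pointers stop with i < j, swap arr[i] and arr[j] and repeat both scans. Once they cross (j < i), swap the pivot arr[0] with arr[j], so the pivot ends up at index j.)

Hoare-style two-pointer partition with pivot = 14:

Initial array: [14, 13, 25, 2, 13, 4, 25]

Pointers start at i = 1, j = 6.
i stops at index 2 (arr[2]=25 > 14), j stops at index 5 (arr[5]=4 <= 14): swap arr[2] and arr[5], array becomes [14, 13, 4, 2, 13, 25, 25]
i ends at 5, j ends at 4: the pointers have crossed (j < i), so scanning stops.

Swap pivot arr[0] with arr[4] to place pivot at position 4: [13, 13, 4, 2, 14, 25, 25]
Pivot position: 4

After partitioning with pivot 14, the array becomes [13, 13, 4, 2, 14, 25, 25]. The pivot is placed at index 4. All elements to the left of the pivot are <= 14, and all elements to the right are > 14.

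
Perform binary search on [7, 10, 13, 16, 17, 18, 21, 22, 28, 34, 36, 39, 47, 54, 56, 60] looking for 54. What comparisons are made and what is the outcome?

Binary search for 54 in [7, 10, 13, 16, 17, 18, 21, 22, 28, 34, 36, 39, 47, 54, 56, 60]:

lo=0, hi=15, mid=7, arr[mid]=22 -> 22 < 54, search right half
lo=8, hi=15, mid=11, arr[mid]=39 -> 39 < 54, search right half
lo=12, hi=15, mid=13, arr[mid]=54 -> Found target at index 13!

Binary search finds 54 at index 13 after 3 comparisons. The search repeatedly halves the search space by comparing with the middle element.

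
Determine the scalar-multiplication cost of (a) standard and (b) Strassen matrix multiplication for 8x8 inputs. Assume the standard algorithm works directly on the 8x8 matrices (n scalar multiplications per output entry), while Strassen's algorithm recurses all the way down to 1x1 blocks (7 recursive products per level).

Matrix multiplication for 8x8 matrices:

Standard algorithm: 8^3 = 512 multiplications
Strassen's algorithm: 7^(log2(8)) = 7^3 = 343 multiplications
Savings: 512 - 343 = 169 multiplications

Standard: 512 multiplications (8^3). Strassen: 343 multiplications (7^3). Strassen reduces 8 recursive multiplications to 7 at each level.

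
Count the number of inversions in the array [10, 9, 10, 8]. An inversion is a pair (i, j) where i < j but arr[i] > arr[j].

Finding inversions in [10, 9, 10, 8]:

(0, 1): arr[0]=10 > arr[1]=9
(0, 3): arr[0]=10 > arr[3]=8
(1, 3): arr[1]=9 > arr[3]=8
(2, 3): arr[2]=10 > arr[3]=8

Total inversions: 4

The array has 4 inversion(s): (0,1), (0,3), (1,3), (2,3). Each pair (i,j) satisfies i < j and arr[i] > arr[j].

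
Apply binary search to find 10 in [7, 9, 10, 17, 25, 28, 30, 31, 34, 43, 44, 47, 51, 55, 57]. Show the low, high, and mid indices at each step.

Binary search for 10 in [7, 9, 10, 17, 25, 28, 30, 31, 34, 43, 44, 47, 51, 55, 57]:

lo=0, hi=14, mid=7, arr[mid]=31 -> 31 > 10, search left half
lo=0, hi=6, mid=3, arr[mid]=17 -> 17 > 10, search left half
lo=0, hi=2, mid=1, arr[mid]=9 -> 9 < 10, search right half
lo=2, hi=2, mid=2, arr[mid]=10 -> Found target at index 2!

Binary search finds 10 at index 2 after 4 comparisons. The search repeatedly halves the search space by comparing with the middle element.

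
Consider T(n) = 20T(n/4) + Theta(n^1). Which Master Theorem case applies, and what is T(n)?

Master Theorem for T(n) = 20T(n/4) + O(n^1):

a = 20, b = 4, c = 1
log_b(a) = log_4(20) = 2.1610

Case 1: c = 1 < log_4(20) = 2.1610
T(n) = O(n^(log_4 20))

For T(n) = 20T(n/4) + O(n^1): log_4(20) = 2.1610. This is Case 1 of the Master Theorem (c < log_b(a), work dominated by leaves), giving O(n^(log_4 20)).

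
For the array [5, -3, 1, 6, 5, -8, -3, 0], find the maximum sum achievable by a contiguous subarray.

Using Kadane's algorithm on [5, -3, 1, 6, 5, -8, -3, 0]:

Scanning through the array:
Position 1 (value -3): max_ending_here = 2, max_so_far = 5
Position 2 (value 1): max_ending_here = 3, max_so_far = 5
Position 3 (value 6): max_ending_here = 9, max_so_far = 9
Position 4 (value 5): max_ending_here = 14, max_so_far = 14
Position 5 (value -8): max_ending_here = 6, max_so_far = 14
Position 6 (value -3): max_ending_here = 3, max_so_far = 14
Position 7 (value 0): max_ending_here = 3, max_so_far = 14

Maximum subarray: [5, -3, 1, 6, 5]
Maximum sum: 14

The maximum subarray is [5, -3, 1, 6, 5] with sum 14. This subarray runs from index 0 to index 4.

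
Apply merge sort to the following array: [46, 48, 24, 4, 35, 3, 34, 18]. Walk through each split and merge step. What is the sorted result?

Merge sort trace:

Split: [46, 48, 24, 4, 35, 3, 34, 18] -> [46, 48, 24, 4] and [35, 3, 34, 18]
  Split: [46, 48, 24, 4] -> [46, 48] and [24, 4]
    Split: [46, 48] -> [46] and [48]
    Merge: [46] + [48] -> [46, 48]
    Split: [24, 4] -> [24] and [4]
    Merge: [24] + [4] -> [4, 24]
  Merge: [46, 48] + [4, 24] -> [4, 24, 46, 48]
  Split: [35, 3, 34, 18] -> [35, 3] and [34, 18]
    Split: [35, 3] -> [35] and [3]
    Merge: [35] + [3] -> [3, 35]
    Split: [34, 18] -> [34] and [18]
    Merge: [34] + [18] -> [18, 34]
  Merge: [3, 35] + [18, 34] -> [3, 18, 34, 35]
Merge: [4, 24, 46, 48] + [3, 18, 34, 35] -> [3, 4, 18, 24, 34, 35, 46, 48]

Final sorted array: [3, 4, 18, 24, 34, 35, 46, 48]

The merge sort proceeds by recursively splitting the array and merging sorted halves.
After all merges, the sorted array is [3, 4, 18, 24, 34, 35, 46, 48].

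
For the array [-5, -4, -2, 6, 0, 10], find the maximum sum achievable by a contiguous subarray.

Using Kadane's algorithm on [-5, -4, -2, 6, 0, 10]:

Scanning through the array:
Position 1 (value -4): max_ending_here = -4, max_so_far = -4
Position 2 (value -2): max_ending_here = -2, max_so_far = -2
Position 3 (value 6): max_ending_here = 6, max_so_far = 6
Position 4 (value 0): max_ending_here = 6, max_so_far = 6
Position 5 (value 10): max_ending_here = 16, max_so_far = 16

Maximum subarray: [6, 0, 10]
Maximum sum: 16

The maximum subarray is [6, 0, 10] with sum 16. This subarray runs from index 3 to index 5.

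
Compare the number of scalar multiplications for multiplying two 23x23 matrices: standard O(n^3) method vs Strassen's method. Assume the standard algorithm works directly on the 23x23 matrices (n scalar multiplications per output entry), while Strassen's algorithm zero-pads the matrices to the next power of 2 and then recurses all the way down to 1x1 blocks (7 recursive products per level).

Matrix multiplication for 23x23 matrices:

Strassen's algorithm requires power-of-2 dimensions. Pad 23x23 to 32x32 (next power of 2).

Standard algorithm: 23^3 = 12167 multiplications
Strassen's algorithm: 7^(log2(32)) = 7^5 = 16807 multiplications
Difference: 12167 - 16807 = -4640 (Strassen uses MORE here due to padding overhead — for small or just-over-power-of-2 n, padding can outweigh the per-level savings)

Standard: 12167 multiplications (23^3). Strassen: 16807 multiplications (7^5, after padding to 32x32). Strassen reduces 8 recursive multiplications to 7 at each level.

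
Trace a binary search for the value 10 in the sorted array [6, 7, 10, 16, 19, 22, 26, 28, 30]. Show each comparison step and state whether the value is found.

Binary search for 10 in [6, 7, 10, 16, 19, 22, 26, 28, 30]:

lo=0, hi=8, mid=4, arr[mid]=19 -> 19 > 10, search left half
lo=0, hi=3, mid=1, arr[mid]=7 -> 7 < 10, search right half
lo=2, hi=3, mid=2, arr[mid]=10 -> Found target at index 2!

Binary search finds 10 at index 2 after 3 comparisons. The search repeatedly halves the search space by comparing with the middle element.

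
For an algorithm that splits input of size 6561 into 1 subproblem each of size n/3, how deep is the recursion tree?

For divide and conquer with division factor 3:

Problem sizes at each level:
Level 0: 6561
Level 1: 2187
Level 2: 729
Level 3: 243
Level 4: 81
Level 5: 27
Level 6: 9
Level 7: 3
Level 8: 1

The root is level 0 and the size-1 base case is level 8 (the tree spans levels 0 through 8, i.e. 9 levels counting the root), so the depth is the number of divisions: log_3(6561) = 8

The recursion tree depth is log_3(6561) = 8. At each level, the problem size is divided by 3, so it takes 8 divisions to reduce to a base case of size 1. The algorithm makes 1 recursive call at each level.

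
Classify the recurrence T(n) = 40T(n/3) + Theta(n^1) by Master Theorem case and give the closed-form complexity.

Master Theorem for T(n) = 40T(n/3) + O(n^1):

a = 40, b = 3, c = 1
log_b(a) = log_3(40) = 3.3578

Case 1: c = 1 < log_3(40) = 3.3578
T(n) = O(n^(log_3 40))

For T(n) = 40T(n/3) + O(n^1): log_3(40) = 3.3578. This is Case 1 of the Master Theorem (c < log_b(a), work dominated by leaves), giving O(n^(log_3 40)).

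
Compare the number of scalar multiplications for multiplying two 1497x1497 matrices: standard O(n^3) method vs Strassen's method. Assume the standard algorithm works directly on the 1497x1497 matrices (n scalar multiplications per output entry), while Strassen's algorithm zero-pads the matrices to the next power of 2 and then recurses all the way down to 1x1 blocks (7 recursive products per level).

Matrix multiplication for 1497x1497 matrices:

Strassen's algorithm requires power-of-2 dimensions. Pad 1497x1497 to 2048x2048 (next power of 2).

Standard algorithm: 1497^3 = 3354790473 multiplications
Strassen's algorithm: 7^(log2(2048)) = 7^11 = 1977326743 multiplications
Savings: 3354790473 - 1977326743 = 1377463730 multiplications

Standard: 3354790473 multiplications (1497^3). Strassen: 1977326743 multiplications (7^11, after padding to 2048x2048). Strassen reduces 8 recursive multiplications to 7 at each level.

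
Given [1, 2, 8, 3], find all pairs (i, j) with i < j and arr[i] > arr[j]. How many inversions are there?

Finding inversions in [1, 2, 8, 3]:

(2, 3): arr[2]=8 > arr[3]=3

Total inversions: 1

The array has 1 inversion(s): (2,3). Each pair (i,j) satisfies i < j and arr[i] > arr[j].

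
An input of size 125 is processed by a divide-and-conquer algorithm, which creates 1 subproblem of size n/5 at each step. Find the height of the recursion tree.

For divide and conquer with division factor 5:

Problem sizes at each level:
Level 0: 125
Level 1: 25
Level 2: 5
Level 3: 1

The root is level 0 and the size-1 base case is level 3 (the tree spans levels 0 through 3, i.e. 4 levels counting the root), so the depth is the number of divisions: log_5(125) = 3

The recursion tree depth is log_5(125) = 3. At each level, the problem size is divided by 5, so it takes 3 divisions to reduce to a base case of size 1. The algorithm makes 1 recursive call at each level.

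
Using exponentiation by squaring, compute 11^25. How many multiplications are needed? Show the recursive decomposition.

Computing 11^25 by squaring (build up from 11^1; each line after the first costs one multiplication):

11^1 = 11
11^2 = (11^1)^2 = 11^2 = 121
11^3 = 11 * 11^2 = 11 * 121 = 1331
11^6 = (11^3)^2 = 1331^2 = 1771561
11^12 = (11^6)^2 = 1771561^2 = 3138428376721
11^24 = (11^12)^2 = 3138428376721^2 = 9849732675807611094711841
11^25 = 11 * 11^24 = 11 * 9849732675807611094711841 = 108347059433883722041830251

Result: 108347059433883722041830251
Multiplications needed: 6 (6 lines after 11^1)

11^25 = 108347059433883722041830251. Using exponentiation by squaring, this requires 6 multiplications. The key idea: if the exponent is even, square the half-power; if odd, multiply by the base once.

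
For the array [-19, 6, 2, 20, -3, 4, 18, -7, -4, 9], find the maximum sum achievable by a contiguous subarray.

Using Kadane's algorithm on [-19, 6, 2, 20, -3, 4, 18, -7, -4, 9]:

Scanning through the array:
Position 1 (value 6): max_ending_here = 6, max_so_far = 6
Position 2 (value 2): max_ending_here = 8, max_so_far = 8
Position 3 (value 20): max_ending_here = 28, max_so_far = 28
Position 4 (value -3): max_ending_here = 25, max_so_far = 28
Position 5 (value 4): max_ending_here = 29, max_so_far = 29
Position 6 (value 18): max_ending_here = 47, max_so_far = 47
Position 7 (value -7): max_ending_here = 40, max_so_far = 47
Position 8 (value -4): max_ending_here = 36, max_so_far = 47
Position 9 (value 9): max_ending_here = 45, max_so_far = 47

Maximum subarray: [6, 2, 20, -3, 4, 18]
Maximum sum: 47

The maximum subarray is [6, 2, 20, -3, 4, 18] with sum 47. This subarray runs from index 1 to index 6.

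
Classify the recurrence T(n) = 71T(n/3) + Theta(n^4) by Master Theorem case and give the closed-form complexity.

Master Theorem for T(n) = 71T(n/3) + O(n^4):

a = 71, b = 3, c = 4
log_b(a) = log_3(71) = 3.8801

Case 3: c = 4 > log_3(71) = 3.8801
T(n) = O(n^4) = O(n^4)

For T(n) = 71T(n/3) + O(n^4): log_3(71) = 3.8801. This is Case 3 of the Master Theorem (c > log_b(a), work dominated by root), giving O(n^4).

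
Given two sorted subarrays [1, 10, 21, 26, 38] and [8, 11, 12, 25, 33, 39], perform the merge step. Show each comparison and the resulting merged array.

Merging process:

Compare 1 vs 8: take 1 from left. Merged: [1]
Compare 10 vs 8: take 8 from right. Merged: [1, 8]
Compare 10 vs 11: take 10 from left. Merged: [1, 8, 10]
Compare 21 vs 11: take 11 from right. Merged: [1, 8, 10, 11]
Compare 21 vs 12: take 12 from right. Merged: [1, 8, 10, 11, 12]
Compare 21 vs 25: take 21 from left. Merged: [1, 8, 10, 11, 12, 21]
Compare 26 vs 25: take 25 from right. Merged: [1, 8, 10, 11, 12, 21, 25]
Compare 26 vs 33: take 26 from left. Merged: [1, 8, 10, 11, 12, 21, 25, 26]
Compare 38 vs 33: take 33 from right. Merged: [1, 8, 10, 11, 12, 21, 25, 26, 33]
Compare 38 vs 39: take 38 from left. Merged: [1, 8, 10, 11, 12, 21, 25, 26, 33, 38]
Append remaining from right: [39]. Merged: [1, 8, 10, 11, 12, 21, 25, 26, 33, 38, 39]

Final merged array: [1, 8, 10, 11, 12, 21, 25, 26, 33, 38, 39]
Total comparisons: 10

The merged array is [1, 8, 10, 11, 12, 21, 25, 26, 33, 38, 39], requiring 10 comparisons. The merge step runs in O(n) time where n is the total number of elements.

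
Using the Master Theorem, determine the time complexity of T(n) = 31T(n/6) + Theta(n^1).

Master Theorem for T(n) = 31T(n/6) + O(n^1):

a = 31, b = 6, c = 1
log_b(a) = log_6(31) = 1.9165

Case 1: c = 1 < log_6(31) = 1.9165
T(n) = O(n^(log_6 31))

For T(n) = 31T(n/6) + O(n^1): log_6(31) = 1.9165. This is Case 1 of the Master Theorem (c < log_b(a), work dominated by leaves), giving O(n^(log_6 31)).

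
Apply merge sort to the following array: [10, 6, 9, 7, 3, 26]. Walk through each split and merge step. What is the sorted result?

Merge sort trace:

Split: [10, 6, 9, 7, 3, 26] -> [10, 6, 9] and [7, 3, 26]
  Split: [10, 6, 9] -> [10] and [6, 9]
    Split: [6, 9] -> [6] and [9]
    Merge: [6] + [9] -> [6, 9]
  Merge: [10] + [6, 9] -> [6, 9, 10]
  Split: [7, 3, 26] -> [7] and [3, 26]
    Split: [3, 26] -> [3] and [26]
    Merge: [3] + [26] -> [3, 26]
  Merge: [7] + [3, 26] -> [3, 7, 26]
Merge: [6, 9, 10] + [3, 7, 26] -> [3, 6, 7, 9, 10, 26]

Final sorted array: [3, 6, 7, 9, 10, 26]

The merge sort proceeds by recursively splitting the array and merging sorted halves.
After all merges, the sorted array is [3, 6, 7, 9, 10, 26].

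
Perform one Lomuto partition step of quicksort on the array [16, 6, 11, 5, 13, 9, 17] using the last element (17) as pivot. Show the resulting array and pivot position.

Lomuto partition with pivot = 17:

Initial array: [16, 6, 11, 5, 13, 9, 17]

arr[0]=16 <= 17: swap with position 0, array becomes [16, 6, 11, 5, 13, 9, 17]
arr[1]=6 <= 17: swap with position 1, array becomes [16, 6, 11, 5, 13, 9, 17]
arr[2]=11 <= 17: swap with position 2, array becomes [16, 6, 11, 5, 13, 9, 17]
arr[3]=5 <= 17: swap with position 3, array becomes [16, 6, 11, 5, 13, 9, 17]
arr[4]=13 <= 17: swap with position 4, array becomes [16, 6, 11, 5, 13, 9, 17]
arr[5]=9 <= 17: swap with position 5, array becomes [16, 6, 11, 5, 13, 9, 17]

Place pivot at position 6: [16, 6, 11, 5, 13, 9, 17]
Pivot position: 6

After partitioning with pivot 17, the array becomes [16, 6, 11, 5, 13, 9, 17]. The pivot is placed at index 6. All elements to the left of the pivot are <= 17, and all elements to the right are > 17.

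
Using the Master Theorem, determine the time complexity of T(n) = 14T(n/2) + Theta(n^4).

Master Theorem for T(n) = 14T(n/2) + O(n^4):

a = 14, b = 2, c = 4
log_b(a) = log_2(14) = 3.8074

Case 3: c = 4 > log_2(14) = 3.8074
T(n) = O(n^4) = O(n^4)

For T(n) = 14T(n/2) + O(n^4): log_2(14) = 3.8074. This is Case 3 of the Master Theorem (c > log_b(a), work dominated by root), giving O(n^4).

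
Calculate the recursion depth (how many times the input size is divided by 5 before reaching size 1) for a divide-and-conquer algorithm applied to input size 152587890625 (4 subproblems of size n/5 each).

For divide and conquer with division factor 5:

Problem sizes at each level:
Level 0: 152587890625
Level 1: 30517578125
Level 2: 6103515625
Level 3: 1220703125
Level 4: 244140625
Level 5: 48828125
Level 6: 9765625
Level 7: 1953125
Level 8: 390625
Level 9: 78125
Level 10: 15625
Level 11: 3125
Level 12: 625
Level 13: 125
Level 14: 25
Level 15: 5
Level 16: 1

The root is level 0 and the size-1 base case is level 16 (the tree spans levels 0 through 16, i.e. 17 levels counting the root), so the depth is the number of divisions: log_5(152587890625) = 16

The recursion tree depth is log_5(152587890625) = 16. At each level, the problem size is divided by 5, so it takes 16 divisions to reduce to a base case of size 1. The algorithm makes 4 recursive calls at each level.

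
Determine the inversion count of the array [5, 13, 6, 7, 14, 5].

Finding inversions in [5, 13, 6, 7, 14, 5]:

(1, 2): arr[1]=13 > arr[2]=6
(1, 3): arr[1]=13 > arr[3]=7
(1, 5): arr[1]=13 > arr[5]=5
(2, 5): arr[2]=6 > arr[5]=5
(3, 5): arr[3]=7 > arr[5]=5
(4, 5): arr[4]=14 > arr[5]=5

Total inversions: 6

The array has 6 inversion(s): (1,2), (1,3), (1,5), (2,5), (3,5), (4,5). Each pair (i,j) satisfies i < j and arr[i] > arr[j].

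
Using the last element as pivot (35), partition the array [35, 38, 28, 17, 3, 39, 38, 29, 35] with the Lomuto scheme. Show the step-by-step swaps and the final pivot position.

Lomuto partition with pivot = 35:

Initial array: [35, 38, 28, 17, 3, 39, 38, 29, 35]

arr[0]=35 <= 35: swap with position 0, array becomes [35, 38, 28, 17, 3, 39, 38, 29, 35]
arr[1]=38 > 35: no swap
arr[2]=28 <= 35: swap with position 1, array becomes [35, 28, 38, 17, 3, 39, 38, 29, 35]
arr[3]=17 <= 35: swap with position 2, array becomes [35, 28, 17, 38, 3, 39, 38, 29, 35]
arr[4]=3 <= 35: swap with position 3, array becomes [35, 28, 17, 3, 38, 39, 38, 29, 35]
arr[5]=39 > 35: no swap
arr[6]=38 > 35: no swap
arr[7]=29 <= 35: swap with position 4, array becomes [35, 28, 17, 3, 29, 39, 38, 38, 35]

Place pivot at position 5: [35, 28, 17, 3, 29, 35, 38, 38, 39]
Pivot position: 5

After partitioning with pivot 35, the array becomes [35, 28, 17, 3, 29, 35, 38, 38, 39]. The pivot is placed at index 5. All elements to the left of the pivot are <= 35, and all elements to the right are > 35.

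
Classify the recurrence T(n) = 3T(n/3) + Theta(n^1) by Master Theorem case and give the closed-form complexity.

Master Theorem for T(n) = 3T(n/3) + O(n^1):

a = 3, b = 3, c = 1
log_b(a) = log_3(3) = 1.0000

Case 2: c = 1 = log_3(3) = 1.0000
T(n) = O(n^1 log n) = O(n log n)

For T(n) = 3T(n/3) + O(n^1): log_3(3) = 1.0000. This is Case 2 of the Master Theorem (c = log_b(a), equal work at all levels), giving O(n log n).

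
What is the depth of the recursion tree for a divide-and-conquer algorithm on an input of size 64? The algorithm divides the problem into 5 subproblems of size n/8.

For divide and conquer with division factor 8:

Problem sizes at each level:
Level 0: 64
Level 1: 8
Level 2: 1

The root is level 0 and the size-1 base case is level 2 (the tree spans levels 0 through 2, i.e. 3 levels counting the root), so the depth is the number of divisions: log_8(64) = 2

The recursion tree depth is log_8(64) = 2. At each level, the problem size is divided by 8, so it takes 2 divisions to reduce to a base case of size 1. The algorithm makes 5 recursive calls at each level.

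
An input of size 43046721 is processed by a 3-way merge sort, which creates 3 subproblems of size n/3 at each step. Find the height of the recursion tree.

For divide and conquer with division factor 3:

Problem sizes at each level:
Level 0: 43046721
Level 1: 14348907
Level 2: 4782969
Level 3: 1594323
Level 4: 531441
Level 5: 177147
Level 6: 59049
Level 7: 19683
Level 8: 6561
Level 9: 2187
Level 10: 729
Level 11: 243
Level 12: 81
Level 13: 27
Level 14: 9
Level 15: 3
Level 16: 1

The root is level 0 and the size-1 base case is level 16 (the tree spans levels 0 through 16, i.e. 17 levels counting the root), so the depth is the number of divisions: log_3(43046721) = 16

The recursion tree depth is log_3(43046721) = 16. At each level, the problem size is divided by 3, so it takes 16 divisions to reduce to a base case of size 1. The algorithm makes 3 recursive calls at each level.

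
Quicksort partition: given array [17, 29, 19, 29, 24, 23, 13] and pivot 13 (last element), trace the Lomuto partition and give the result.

Lomuto partition with pivot = 13:

Initial array: [17, 29, 19, 29, 24, 23, 13]

arr[0]=17 > 13: no swap
arr[1]=29 > 13: no swap
arr[2]=19 > 13: no swap
arr[3]=29 > 13: no swap
arr[4]=24 > 13: no swap
arr[5]=23 > 13: no swap

Place pivot at position 0: [13, 29, 19, 29, 24, 23, 17]
Pivot position: 0

After partitioning with pivot 13, the array becomes [13, 29, 19, 29, 24, 23, 17]. The pivot is placed at index 0. All elements to the left of the pivot are <= 13, and all elements to the right are > 13.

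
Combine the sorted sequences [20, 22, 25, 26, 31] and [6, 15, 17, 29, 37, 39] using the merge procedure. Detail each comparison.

Merging process:

Compare 20 vs 6: take 6 from right. Merged: [6]
Compare 20 vs 15: take 15 from right. Merged: [6, 15]
Compare 20 vs 17: take 17 from right. Merged: [6, 15, 17]
Compare 20 vs 29: take 20 from left. Merged: [6, 15, 17, 20]
Compare 22 vs 29: take 22 from left. Merged: [6, 15, 17, 20, 22]
Compare 25 vs 29: take 25 from left. Merged: [6, 15, 17, 20, 22, 25]
Compare 26 vs 29: take 26 from left. Merged: [6, 15, 17, 20, 22, 25, 26]
Compare 31 vs 29: take 29 from right. Merged: [6, 15, 17, 20, 22, 25, 26, 29]
Compare 31 vs 37: take 31 from left. Merged: [6, 15, 17, 20, 22, 25, 26, 29, 31]
Append remaining from right: [37, 39]. Merged: [6, 15, 17, 20, 22, 25, 26, 29, 31, 37, 39]

Final merged array: [6, 15, 17, 20, 22, 25, 26, 29, 31, 37, 39]
Total comparisons: 9

The merged array is [6, 15, 17, 20, 22, 25, 26, 29, 31, 37, 39], requiring 9 comparisons. The merge step runs in O(n) time where n is the total number of elements.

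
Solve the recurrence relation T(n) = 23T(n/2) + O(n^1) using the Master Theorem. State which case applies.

Master Theorem for T(n) = 23T(n/2) + O(n^1):

a = 23, b = 2, c = 1
log_b(a) = log_2(23) = 4.5236

Case 1: c = 1 < log_2(23) = 4.5236
T(n) = O(n^(log_2 23))

For T(n) = 23T(n/2) + O(n^1): log_2(23) = 4.5236. This is Case 1 of the Master Theorem (c < log_b(a), work dominated by leaves), giving O(n^(log_2 23)).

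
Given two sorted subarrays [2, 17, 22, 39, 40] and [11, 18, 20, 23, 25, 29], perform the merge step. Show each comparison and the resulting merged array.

Merging process:

Compare 2 vs 11: take 2 from left. Merged: [2]
Compare 17 vs 11: take 11 from right. Merged: [2, 11]
Compare 17 vs 18: take 17 from left. Merged: [2, 11, 17]
Compare 22 vs 18: take 18 from right. Merged: [2, 11, 17, 18]
Compare 22 vs 20: take 20 from right. Merged: [2, 11, 17, 18, 20]
Compare 22 vs 23: take 22 from left. Merged: [2, 11, 17, 18, 20, 22]
Compare 39 vs 23: take 23 from right. Merged: [2, 11, 17, 18, 20, 22, 23]
Compare 39 vs 25: take 25 from right. Merged: [2, 11, 17, 18, 20, 22, 23, 25]
Compare 39 vs 29: take 29 from right. Merged: [2, 11, 17, 18, 20, 22, 23, 25, 29]
Append remaining from left: [39, 40]. Merged: [2, 11, 17, 18, 20, 22, 23, 25, 29, 39, 40]

Final merged array: [2, 11, 17, 18, 20, 22, 23, 25, 29, 39, 40]
Total comparisons: 9

The merged array is [2, 11, 17, 18, 20, 22, 23, 25, 29, 39, 40], requiring 9 comparisons. The merge step runs in O(n) time where n is the total number of elements.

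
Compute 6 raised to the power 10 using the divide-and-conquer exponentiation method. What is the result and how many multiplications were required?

Computing 6^10 by squaring (build up from 6^1; each line after the first costs one multiplication):

6^1 = 6
6^2 = (6^1)^2 = 6^2 = 36
6^4 = (6^2)^2 = 36^2 = 1296
6^5 = 6 * 6^4 = 6 * 1296 = 7776
6^10 = (6^5)^2 = 7776^2 = 60466176

Result: 60466176
Multiplications needed: 4 (4 lines after 6^1)

6^10 = 60466176. Using exponentiation by squaring, this requires 4 multiplications. The key idea: if the exponent is even, square the half-power; if odd, multiply by the base once.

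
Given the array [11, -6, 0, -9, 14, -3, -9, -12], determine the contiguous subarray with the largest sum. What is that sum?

Using Kadane's algorithm on [11, -6, 0, -9, 14, -3, -9, -12]:

Scanning through the array:
Position 1 (value -6): max_ending_here = 5, max_so_far = 11
Position 2 (value 0): max_ending_here = 5, max_so_far = 11
Position 3 (value -9): max_ending_here = -4, max_so_far = 11
Position 4 (value 14): max_ending_here = 14, max_so_far = 14
Position 5 (value -3): max_ending_here = 11, max_so_far = 14
Position 6 (value -9): max_ending_here = 2, max_so_far = 14
Position 7 (value -12): max_ending_here = -10, max_so_far = 14

Maximum subarray: [14]
Maximum sum: 14

The maximum subarray is [14] with sum 14. This subarray runs from index 4 to index 4.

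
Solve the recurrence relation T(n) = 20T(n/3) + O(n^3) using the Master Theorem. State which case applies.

Master Theorem for T(n) = 20T(n/3) + O(n^3):

a = 20, b = 3, c = 3
log_b(a) = log_3(20) = 2.7268

Case 3: c = 3 > log_3(20) = 2.7268
T(n) = O(n^3) = O(n^3)

For T(n) = 20T(n/3) + O(n^3): log_3(20) = 2.7268. This is Case 3 of the Master Theorem (c > log_b(a), work dominated by root), giving O(n^3).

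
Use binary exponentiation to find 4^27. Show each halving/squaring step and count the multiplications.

Computing 4^27 by squaring (build up from 4^1; each line after the first costs one multiplication):

4^1 = 4
4^2 = (4^1)^2 = 4^2 = 16
4^3 = 4 * 4^2 = 4 * 16 = 64
4^6 = (4^3)^2 = 64^2 = 4096
4^12 = (4^6)^2 = 4096^2 = 16777216
4^13 = 4 * 4^12 = 4 * 16777216 = 67108864
4^26 = (4^13)^2 = 67108864^2 = 4503599627370496
4^27 = 4 * 4^26 = 4 * 4503599627370496 = 18014398509481984

Result: 18014398509481984
Multiplications needed: 7 (7 lines after 4^1)

4^27 = 18014398509481984. Using exponentiation by squaring, this requires 7 multiplications. The key idea: if the exponent is even, square the half-power; if odd, multiply by the base once.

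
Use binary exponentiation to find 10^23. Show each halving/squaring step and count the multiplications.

Computing 10^23 by squaring (build up from 10^1; each line after the first costs one multiplication):

10^1 = 10
10^2 = (10^1)^2 = 10^2 = 100
10^4 = (10^2)^2 = 100^2 = 10000
10^5 = 10 * 10^4 = 10 * 10000 = 100000
10^10 = (10^5)^2 = 100000^2 = 10000000000
10^11 = 10 * 10^10 = 10 * 10000000000 = 100000000000
10^22 = (10^11)^2 = 100000000000^2 = 10000000000000000000000
10^23 = 10 * 10^22 = 10 * 10000000000000000000000 = 100000000000000000000000

Result: 100000000000000000000000
Multiplications needed: 7 (7 lines after 10^1)

10^23 = 100000000000000000000000. Using exponentiation by squaring, this requires 7 multiplications. The key idea: if the exponent is even, square the half-power; if odd, multiply by the base once.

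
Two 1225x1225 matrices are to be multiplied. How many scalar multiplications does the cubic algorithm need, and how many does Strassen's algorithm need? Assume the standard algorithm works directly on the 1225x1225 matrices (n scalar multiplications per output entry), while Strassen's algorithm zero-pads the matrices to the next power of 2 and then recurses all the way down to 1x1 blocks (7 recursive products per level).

Matrix multiplication for 1225x1225 matrices:

Strassen's algorithm requires power-of-2 dimensions. Pad 1225x1225 to 2048x2048 (next power of 2).

Standard algorithm: 1225^3 = 1838265625 multiplications
Strassen's algorithm: 7^(log2(2048)) = 7^11 = 1977326743 multiplications
Difference: 1838265625 - 1977326743 = -139061118 (Strassen uses MORE here due to padding overhead — for small or just-over-power-of-2 n, padding can outweigh the per-level savings)

Standard: 1838265625 multiplications (1225^3). Strassen: 1977326743 multiplications (7^11, after padding to 2048x2048). Strassen reduces 8 recursive multiplications to 7 at each level.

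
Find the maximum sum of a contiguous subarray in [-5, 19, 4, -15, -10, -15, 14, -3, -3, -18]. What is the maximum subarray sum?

Using Kadane's algorithm on [-5, 19, 4, -15, -10, -15, 14, -3, -3, -18]:

Scanning through the array:
Position 1 (value 19): max_ending_here = 19, max_so_far = 19
Position 2 (value 4): max_ending_here = 23, max_so_far = 23
Position 3 (value -15): max_ending_here = 8, max_so_far = 23
Position 4 (value -10): max_ending_here = -2, max_so_far = 23
Position 5 (value -15): max_ending_here = -15, max_so_far = 23
Position 6 (value 14): max_ending_here = 14, max_so_far = 23
Position 7 (value -3): max_ending_here = 11, max_so_far = 23
Position 8 (value -3): max_ending_here = 8, max_so_far = 23
Position 9 (value -18): max_ending_here = -10, max_so_far = 23

Maximum subarray: [19, 4]
Maximum sum: 23

The maximum subarray is [19, 4] with sum 23. This subarray runs from index 1 to index 2.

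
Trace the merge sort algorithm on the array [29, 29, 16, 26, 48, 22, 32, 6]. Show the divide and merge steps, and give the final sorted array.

Merge sort trace:

Split: [29, 29, 16, 26, 48, 22, 32, 6] -> [29, 29, 16, 26] and [48, 22, 32, 6]
  Split: [29, 29, 16, 26] -> [29, 29] and [16, 26]
    Split: [29, 29] -> [29] and [29]
    Merge: [29] + [29] -> [29, 29]
    Split: [16, 26] -> [16] and [26]
    Merge: [16] + [26] -> [16, 26]
  Merge: [29, 29] + [16, 26] -> [16, 26, 29, 29]
  Split: [48, 22, 32, 6] -> [48, 22] and [32, 6]
    Split: [48, 22] -> [48] and [22]
    Merge: [48] + [22] -> [22, 48]
    Split: [32, 6] -> [32] and [6]
    Merge: [32] + [6] -> [6, 32]
  Merge: [22, 48] + [6, 32] -> [6, 22, 32, 48]
Merge: [16, 26, 29, 29] + [6, 22, 32, 48] -> [6, 16, 22, 26, 29, 29, 32, 48]

Final sorted array: [6, 16, 22, 26, 29, 29, 32, 48]

The merge sort proceeds by recursively splitting the array and merging sorted halves.
After all merges, the sorted array is [6, 16, 22, 26, 29, 29, 32, 48].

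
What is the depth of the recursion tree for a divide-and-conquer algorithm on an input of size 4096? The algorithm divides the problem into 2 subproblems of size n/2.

For divide and conquer with division factor 2:

Problem sizes at each level:
Level 0: 4096
Level 1: 2048
Level 2: 1024
Level 3: 512
Level 4: 256
Level 5: 128
Level 6: 64
Level 7: 32
Level 8: 16
Level 9: 8
Level 10: 4
Level 11: 2
Level 12: 1

The root is level 0 and the size-1 base case is level 12 (the tree spans levels 0 through 12, i.e. 13 levels counting the root), so the depth is the number of divisions: log_2(4096) = 12

The recursion tree depth is log_2(4096) = 12. At each level, the problem size is divided by 2, so it takes 12 divisions to reduce to a base case of size 1. The algorithm makes 2 recursive calls at each level.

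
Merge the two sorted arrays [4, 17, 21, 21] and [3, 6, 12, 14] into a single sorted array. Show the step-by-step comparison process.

Merging process:

Compare 4 vs 3: take 3 from right. Merged: [3]
Compare 4 vs 6: take 4 from left. Merged: [3, 4]
Compare 17 vs 6: take 6 from right. Merged: [3, 4, 6]
Compare 17 vs 12: take 12 from right. Merged: [3, 4, 6, 12]
Compare 17 vs 14: take 14 from right. Merged: [3, 4, 6, 12, 14]
Append remaining from left: [17, 21, 21]. Merged: [3, 4, 6, 12, 14, 17, 21, 21]

Final merged array: [3, 4, 6, 12, 14, 17, 21, 21]
Total comparisons: 5

The merged array is [3, 4, 6, 12, 14, 17, 21, 21], requiring 5 comparisons. The merge step runs in O(n) time where n is the total number of elements.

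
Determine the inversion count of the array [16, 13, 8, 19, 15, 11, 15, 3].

Finding inversions in [16, 13, 8, 19, 15, 11, 15, 3]:

(0, 1): arr[0]=16 > arr[1]=13
(0, 2): arr[0]=16 > arr[2]=8
(0, 4): arr[0]=16 > arr[4]=15
(0, 5): arr[0]=16 > arr[5]=11
(0, 6): arr[0]=16 > arr[6]=15
(0, 7): arr[0]=16 > arr[7]=3
(1, 2): arr[1]=13 > arr[2]=8
(1, 5): arr[1]=13 > arr[5]=11
(1, 7): arr[1]=13 > arr[7]=3
(2, 7): arr[2]=8 > arr[7]=3
(3, 4): arr[3]=19 > arr[4]=15
(3, 5): arr[3]=19 > arr[5]=11
(3, 6): arr[3]=19 > arr[6]=15
(3, 7): arr[3]=19 > arr[7]=3
(4, 5): arr[4]=15 > arr[5]=11
(4, 7): arr[4]=15 > arr[7]=3
(5, 7): arr[5]=11 > arr[7]=3
(6, 7): arr[6]=15 > arr[7]=3

Total inversions: 18

The array has 18 inversion(s): (0,1), (0,2), (0,4), (0,5), (0,6), (0,7), (1,2), (1,5), (1,7), (2,7), (3,4), (3,5), (3,6), (3,7), (4,5), (4,7), (5,7), (6,7). Each pair (i,j) satisfies i < j and arr[i] > arr[j].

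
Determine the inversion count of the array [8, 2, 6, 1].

Finding inversions in [8, 2, 6, 1]:

(0, 1): arr[0]=8 > arr[1]=2
(0, 2): arr[0]=8 > arr[2]=6
(0, 3): arr[0]=8 > arr[3]=1
(1, 3): arr[1]=2 > arr[3]=1
(2, 3): arr[2]=6 > arr[3]=1

Total inversions: 5

The array has 5 inversion(s): (0,1), (0,2), (0,3), (1,3), (2,3). Each pair (i,j) satisfies i < j and arr[i] > arr[j].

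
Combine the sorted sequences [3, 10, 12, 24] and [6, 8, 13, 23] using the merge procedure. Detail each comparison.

Merging process:

Compare 3 vs 6: take 3 from left. Merged: [3]
Compare 10 vs 6: take 6 from right. Merged: [3, 6]
Compare 10 vs 8: take 8 from right. Merged: [3, 6, 8]
Compare 10 vs 13: take 10 from left. Merged: [3, 6, 8, 10]
Compare 12 vs 13: take 12 from left. Merged: [3, 6, 8, 10, 12]
Compare 24 vs 13: take 13 from right. Merged: [3, 6, 8, 10, 12, 13]
Compare 24 vs 23: take 23 from right. Merged: [3, 6, 8, 10, 12, 13, 23]
Append remaining from left: [24]. Merged: [3, 6, 8, 10, 12, 13, 23, 24]

Final merged array: [3, 6, 8, 10, 12, 13, 23, 24]
Total comparisons: 7

The merged array is [3, 6, 8, 10, 12, 13, 23, 24], requiring 7 comparisons. The merge step runs in O(n) time where n is the total number of elements.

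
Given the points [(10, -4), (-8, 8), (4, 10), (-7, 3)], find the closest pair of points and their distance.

Computing all pairwise distances among 4 points:

d((10, -4), (-8, 8)) = 21.6333
d((10, -4), (4, 10)) = 15.2315
d((10, -4), (-7, 3)) = 18.3848
d((-8, 8), (4, 10)) = 12.1655
d((-8, 8), (-7, 3)) = 5.099 <-- minimum
d((4, 10), (-7, 3)) = 13.0384

Closest pair: (-8, 8) and (-7, 3) with distance 5.099

The closest pair is (-8, 8) and (-7, 3) with Euclidean distance 5.099. For 4 points, brute-force pairwise comparison is shown above. For large n, the divide-and-conquer algorithm (sort by x, recurse on halves, check the dividing strip) achieves O(n log n).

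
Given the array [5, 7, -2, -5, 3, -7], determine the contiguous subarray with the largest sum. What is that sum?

Using Kadane's algorithm on [5, 7, -2, -5, 3, -7]:

Scanning through the array:
Position 1 (value 7): max_ending_here = 12, max_so_far = 12
Position 2 (value -2): max_ending_here = 10, max_so_far = 12
Position 3 (value -5): max_ending_here = 5, max_so_far = 12
Position 4 (value 3): max_ending_here = 8, max_so_far = 12
Position 5 (value -7): max_ending_here = 1, max_so_far = 12

Maximum subarray: [5, 7]
Maximum sum: 12

The maximum subarray is [5, 7] with sum 12. This subarray runs from index 0 to index 1.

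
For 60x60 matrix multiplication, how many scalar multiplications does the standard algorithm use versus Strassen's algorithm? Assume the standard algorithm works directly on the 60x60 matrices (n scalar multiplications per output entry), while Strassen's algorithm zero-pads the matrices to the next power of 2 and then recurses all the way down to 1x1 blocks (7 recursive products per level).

Matrix multiplication for 60x60 matrices:

Strassen's algorithm requires power-of-2 dimensions. Pad 60x60 to 64x64 (next power of 2).

Standard algorithm: 60^3 = 216000 multiplications
Strassen's algorithm: 7^(log2(64)) = 7^6 = 117649 multiplications
Savings: 216000 - 117649 = 98351 multiplications

Standard: 216000 multiplications (60^3). Strassen: 117649 multiplications (7^6, after padding to 64x64). Strassen reduces 8 recursive multiplications to 7 at each level.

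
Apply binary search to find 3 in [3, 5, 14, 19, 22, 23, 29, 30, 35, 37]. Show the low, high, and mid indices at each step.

Binary search for 3 in [3, 5, 14, 19, 22, 23, 29, 30, 35, 37]:

lo=0, hi=9, mid=4, arr[mid]=22 -> 22 > 3, search left half
lo=0, hi=3, mid=1, arr[mid]=5 -> 5 > 3, search left half
lo=0, hi=0, mid=0, arr[mid]=3 -> Found target at index 0!

Binary search finds 3 at index 0 after 3 comparisons. The search repeatedly halves the search space by comparing with the middle element.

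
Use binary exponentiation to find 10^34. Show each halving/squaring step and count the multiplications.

Computing 10^34 by squaring (build up from 10^1; each line after the first costs one multiplication):

10^1 = 10
10^2 = (10^1)^2 = 10^2 = 100
10^4 = (10^2)^2 = 100^2 = 10000
10^8 = (10^4)^2 = 10000^2 = 100000000
10^16 = (10^8)^2 = 100000000^2 = 10000000000000000
10^17 = 10 * 10^16 = 10 * 10000000000000000 = 100000000000000000
10^34 = (10^17)^2 = 100000000000000000^2 = 10000000000000000000000000000000000

Result: 10000000000000000000000000000000000
Multiplications needed: 6 (6 lines after 10^1)

10^34 = 10000000000000000000000000000000000. Using exponentiation by squaring, this requires 6 multiplications. The key idea: if the exponent is even, square the half-power; if odd, multiply by the base once.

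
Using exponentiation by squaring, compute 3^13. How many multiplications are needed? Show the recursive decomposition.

Computing 3^13 by squaring (build up from 3^1; each line after the first costs one multiplication):

3^1 = 3
3^2 = (3^1)^2 = 3^2 = 9
3^3 = 3 * 3^2 = 3 * 9 = 27
3^6 = (3^3)^2 = 27^2 = 729
3^12 = (3^6)^2 = 729^2 = 531441
3^13 = 3 * 3^12 = 3 * 531441 = 1594323

Result: 1594323
Multiplications needed: 5 (5 lines after 3^1)

3^13 = 1594323. Using exponentiation by squaring, this requires 5 multiplications. The key idea: if the exponent is even, square the half-power; if odd, multiply by the base once.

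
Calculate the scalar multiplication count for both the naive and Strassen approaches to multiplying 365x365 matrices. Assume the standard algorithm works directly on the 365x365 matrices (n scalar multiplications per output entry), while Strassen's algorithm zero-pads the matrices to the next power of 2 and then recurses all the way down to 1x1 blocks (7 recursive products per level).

Matrix multiplication for 365x365 matrices:

Strassen's algorithm requires power-of-2 dimensions. Pad 365x365 to 512x512 (next power of 2).

Standard algorithm: 365^3 = 48627125 multiplications
Strassen's algorithm: 7^(log2(512)) = 7^9 = 40353607 multiplications
Savings: 48627125 - 40353607 = 8273518 multiplications

Standard: 48627125 multiplications (365^3). Strassen: 40353607 multiplications (7^9, after padding to 512x512). Strassen reduces 8 recursive multiplications to 7 at each level.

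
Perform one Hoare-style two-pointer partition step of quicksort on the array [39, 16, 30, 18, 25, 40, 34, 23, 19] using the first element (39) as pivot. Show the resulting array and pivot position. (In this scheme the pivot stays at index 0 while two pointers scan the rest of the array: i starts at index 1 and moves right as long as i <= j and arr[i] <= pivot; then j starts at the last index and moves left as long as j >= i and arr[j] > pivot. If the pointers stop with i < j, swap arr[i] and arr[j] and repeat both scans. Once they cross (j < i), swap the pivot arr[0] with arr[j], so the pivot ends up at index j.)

Hoare-style two-pointer partition with pivot = 39:

Initial array: [39, 16, 30, 18, 25, 40, 34, 23, 19]

Pointers start at i = 1, j = 8.
i stops at index 5 (arr[5]=40 > 39), j stops at index 8 (arr[8]=19 <= 39): swap arr[5] and arr[8], array becomes [39, 16, 30, 18, 25, 19, 34, 23, 40]
i ends at 8, j ends at 7: the pointers have crossed (j < i), so scanning stops.

Swap pivot arr[0] with arr[7] to place pivot at position 7: [23, 16, 30, 18, 25, 19, 34, 39, 40]
Pivot position: 7

After partitioning with pivot 39, the array becomes [23, 16, 30, 18, 25, 19, 34, 39, 40]. The pivot is placed at index 7. All elements to the left of the pivot are <= 39, and all elements to the right are > 39.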